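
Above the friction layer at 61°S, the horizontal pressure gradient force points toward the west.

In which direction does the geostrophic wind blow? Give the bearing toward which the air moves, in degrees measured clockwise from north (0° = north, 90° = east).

180°

The pressure-gradient force points toward the west (bearing 270°).
Geostrophic balance: in the Southern Hemisphere the Coriolis force deflects motion to the left, so the geostrophic wind blows 90° to the left of the pressure-gradient force (low pressure on the right).
Rotating 270° by 90° counterclockwise gives 180° — the wind blows toward the south.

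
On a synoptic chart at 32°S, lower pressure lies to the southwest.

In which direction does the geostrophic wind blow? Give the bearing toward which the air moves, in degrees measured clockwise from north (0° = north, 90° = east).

The pressure-gradient force points toward the southwest (bearing 225°).
Geostrophic balance: in the Southern Hemisphere the Coriolis force deflects motion to the left, so the geostrophic wind blows 90° to the left of the pressure-gradient force (low pressure on the right).
Rotating 225° by 90° counterclockwise gives 135° — the wind blows toward the southeast.

135°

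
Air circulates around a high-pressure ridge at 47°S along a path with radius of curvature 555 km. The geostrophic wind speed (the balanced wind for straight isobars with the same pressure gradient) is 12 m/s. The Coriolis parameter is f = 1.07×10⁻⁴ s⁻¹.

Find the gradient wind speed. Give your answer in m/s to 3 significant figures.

Around a high, pressure-gradient force acts outward with centrifugal, so Coriolis balances both:
fV = (1/ρ)|∂P/∂n| + V²/R  →  V² − fR·V + fR·V_g = 0
With fR = 1.07×10⁻⁴ × 555×10³ m = 59.4 m/s:
V = [fR − √((fR)² − 4 fR V_g)]/2 = [59.4 − √(59.4² − 4×59.4×12)]/2 = 16.7 m/s
Supergeostrophic (V > V_g = 12 m/s), as expected around a high.

16.7 m/s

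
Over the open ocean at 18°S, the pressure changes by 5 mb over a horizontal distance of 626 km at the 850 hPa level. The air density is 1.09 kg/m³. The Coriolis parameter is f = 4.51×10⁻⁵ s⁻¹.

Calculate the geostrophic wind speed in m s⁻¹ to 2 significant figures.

Pressure gradient: |∂P/∂n| = 500 Pa / 626000 m = 7.99×10⁻⁴ Pa/m
Geostrophic balance (pressure-gradient force = Coriolis force):
V_g = (1/(fρ)) |∂P/∂n| = 7.99×10⁻⁴ / (4.51×10⁻⁵ × 1.09) = 16.2 m/s

16 m s⁻¹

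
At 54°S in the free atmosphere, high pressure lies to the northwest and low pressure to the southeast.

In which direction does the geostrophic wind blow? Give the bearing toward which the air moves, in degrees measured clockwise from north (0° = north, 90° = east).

The pressure-gradient force points toward the southeast (bearing 135°).
Geostrophic balance: in the Southern Hemisphere the Coriolis force deflects motion to the left, so the geostrophic wind blows 90° to the left of the pressure-gradient force (low pressure on the right).
Rotating 135° by 90° counterclockwise gives 045° — the wind blows toward the northeast.

045°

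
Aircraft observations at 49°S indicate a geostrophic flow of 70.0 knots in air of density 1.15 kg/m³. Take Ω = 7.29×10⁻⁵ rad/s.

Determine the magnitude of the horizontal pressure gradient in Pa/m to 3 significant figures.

Coriolis parameter at 49°S:
f = 2Ω sin φ = 2 × 7.29×10⁻⁵ × sin 49° = 1.10×10⁻⁴ s⁻¹
Wind speed in SI: 70.0 knots = 36.0 m/s
Geostrophic balance rearranged: |∂P/∂n| = f ρ V_g
|∂P/∂n| = 1.10×10⁻⁴ × 1.15 × 36.0 = 4.56×10⁻³ Pa/m

4.56×10⁻³ Pa/m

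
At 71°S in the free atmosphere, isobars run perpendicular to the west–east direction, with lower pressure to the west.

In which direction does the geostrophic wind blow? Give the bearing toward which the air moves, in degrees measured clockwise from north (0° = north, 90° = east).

The pressure-gradient force points toward the west (bearing 270°).
Geostrophic balance: in the Southern Hemisphere the Coriolis force deflects motion to the left, so the geostrophic wind blows 90° to the left of the pressure-gradient force (low pressure on the right).
Rotating 270° by 90° counterclockwise gives 180° — the wind blows toward the south.

180°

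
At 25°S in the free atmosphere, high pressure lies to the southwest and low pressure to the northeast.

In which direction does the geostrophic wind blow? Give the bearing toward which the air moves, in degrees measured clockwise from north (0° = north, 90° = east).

The pressure-gradient force points toward the northeast (bearing 045°).
Geostrophic balance: in the Southern Hemisphere the Coriolis force deflects motion to the left, so the geostrophic wind blows 90° to the left of the pressure-gradient force (low pressure on the right).
Rotating 045° by 90° counterclockwise gives 315° — the wind blows toward the northwest.

315°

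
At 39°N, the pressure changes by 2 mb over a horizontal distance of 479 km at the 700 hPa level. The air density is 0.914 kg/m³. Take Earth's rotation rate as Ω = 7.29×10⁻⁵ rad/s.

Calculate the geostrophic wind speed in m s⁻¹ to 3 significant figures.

Coriolis parameter at 39°N:
f = 2Ω sin φ = 2 × 7.29×10⁻⁵ × sin 39° = 9.18×10⁻⁵ s⁻¹
Pressure gradient: |∂P/∂n| = 200 Pa / 479000 m = 4.18×10⁻⁴ Pa/m
Geostrophic balance (pressure-gradient force = Coriolis force):
V_g = (1/(fρ)) |∂P/∂n| = 4.18×10⁻⁴ / (9.18×10⁻⁵ × 0.914) = 4.98 m/s

4.98 m s⁻¹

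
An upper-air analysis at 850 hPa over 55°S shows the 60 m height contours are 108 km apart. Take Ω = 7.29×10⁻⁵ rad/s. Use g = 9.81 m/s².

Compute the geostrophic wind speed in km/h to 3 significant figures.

Coriolis parameter at 55°S:
f = 2Ω sin φ = 2 × 7.29×10⁻⁵ × sin 55° = 1.19×10⁻⁴ s⁻¹
Height gradient: |∂Z/∂n| = 60 m / 108000 m = 5.56×10⁻⁴
On a pressure surface, geostrophic balance gives V_g = (g/f)|∂Z/∂n|:
V_g = 9.81 × 5.56×10⁻⁴ / 1.19×10⁻⁴ = 45.6 m/s
Converting: 45.6 m/s × 3.6 = 164 km/h

164 km/h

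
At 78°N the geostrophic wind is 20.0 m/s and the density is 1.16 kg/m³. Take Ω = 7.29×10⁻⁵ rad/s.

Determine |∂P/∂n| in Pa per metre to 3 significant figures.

Coriolis parameter at 78°N:
f = 2Ω sin φ = 2 × 7.29×10⁻⁵ × sin 78° = 1.43×10⁻⁴ s⁻¹
Geostrophic balance rearranged: |∂P/∂n| = f ρ V_g
|∂P/∂n| = 1.43×10⁻⁴ × 1.16 × 20.0 = 3.31×10⁻³ Pa/m

3.31×10⁻³ Pa/m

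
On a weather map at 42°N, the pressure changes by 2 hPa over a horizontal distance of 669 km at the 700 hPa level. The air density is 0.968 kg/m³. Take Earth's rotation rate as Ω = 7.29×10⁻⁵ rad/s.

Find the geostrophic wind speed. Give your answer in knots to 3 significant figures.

6.15 knots

Coriolis parameter at 42°N:
f = 2Ω sin φ = 2 × 7.29×10⁻⁵ × sin 42° = 9.76×10⁻⁵ s⁻¹
Pressure gradient: |∂P/∂n| = 200 Pa / 669000 m = 2.99×10⁻⁴ Pa/m
Geostrophic balance (pressure-gradient force = Coriolis force):
V_g = (1/(fρ)) |∂P/∂n| = 2.99×10⁻⁴ / (9.76×10⁻⁵ × 0.968) = 3.17 m/s
Converting: 3.17 m/s × 1.944 = 6.15 knots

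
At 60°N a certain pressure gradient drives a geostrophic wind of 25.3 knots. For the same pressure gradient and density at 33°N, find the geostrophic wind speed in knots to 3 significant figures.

With the same pressure gradient and density, V_g ∝ 1/f ∝ 1/sin φ.
V₂ = V₁ · sin φ₁ / sin φ₂ = 25.3 × sin 60° / sin 33°
V₂ = 25.3 × 0.8660/0.5446 = 40.2 knots

40.2 knots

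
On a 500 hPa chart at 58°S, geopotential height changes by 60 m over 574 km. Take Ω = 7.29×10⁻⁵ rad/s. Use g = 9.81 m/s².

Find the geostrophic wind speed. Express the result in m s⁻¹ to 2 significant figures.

8.3 m s⁻¹

Coriolis parameter at 58°S:
f = 2Ω sin φ = 2 × 7.29×10⁻⁵ × sin 58° = 1.24×10⁻⁴ s⁻¹
Height gradient: |∂Z/∂n| = 60 m / 574000 m = 1.05×10⁻⁴
On a pressure surface, geostrophic balance gives V_g = (g/f)|∂Z/∂n|:
V_g = 9.81 × 1.05×10⁻⁴ / 1.24×10⁻⁴ = 8.29 m/s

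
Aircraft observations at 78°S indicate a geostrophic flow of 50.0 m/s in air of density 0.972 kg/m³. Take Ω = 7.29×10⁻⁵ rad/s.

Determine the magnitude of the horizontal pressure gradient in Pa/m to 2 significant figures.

6.9×10⁻³ Pa/m

Coriolis parameter at 78°S:
f = 2Ω sin φ = 2 × 7.29×10⁻⁵ × sin 78° = 1.43×10⁻⁴ s⁻¹
Geostrophic balance rearranged: |∂P/∂n| = f ρ V_g
|∂P/∂n| = 1.43×10⁻⁴ × 0.972 × 50.0 = 6.93×10⁻³ Pa/m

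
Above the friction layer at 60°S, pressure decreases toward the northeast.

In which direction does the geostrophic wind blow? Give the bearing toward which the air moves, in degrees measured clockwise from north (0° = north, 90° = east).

315°

The pressure-gradient force points toward the northeast (bearing 045°).
Geostrophic balance: in the Southern Hemisphere the Coriolis force deflects motion to the left, so the geostrophic wind blows 90° to the left of the pressure-gradient force (low pressure on the right).
Rotating 045° by 90° counterclockwise gives 315° — the wind blows toward the northwest.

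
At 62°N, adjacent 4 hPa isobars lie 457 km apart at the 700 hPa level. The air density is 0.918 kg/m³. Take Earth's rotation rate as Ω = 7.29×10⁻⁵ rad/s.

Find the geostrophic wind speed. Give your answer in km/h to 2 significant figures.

Coriolis parameter at 62°N:
f = 2Ω sin φ = 2 × 7.29×10⁻⁵ × sin 62° = 1.29×10⁻⁴ s⁻¹
Pressure gradient: |∂P/∂n| = 400 Pa / 457000 m = 8.75×10⁻⁴ Pa/m
Geostrophic balance (pressure-gradient force = Coriolis force):
V_g = (1/(fρ)) |∂P/∂n| = 8.75×10⁻⁴ / (1.29×10⁻⁴ × 0.918) = 7.41 m/s
Converting: 7.41 m/s × 3.6 = 27 km/h

27 km/h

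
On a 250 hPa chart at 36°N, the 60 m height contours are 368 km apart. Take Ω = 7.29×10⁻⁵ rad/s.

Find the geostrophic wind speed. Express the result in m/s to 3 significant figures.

18.7 m/s

Coriolis parameter at 36°N:
f = 2Ω sin φ = 2 × 7.29×10⁻⁵ × sin 36° = 8.57×10⁻⁵ s⁻¹
Height gradient: |∂Z/∂n| = 60 m / 368000 m = 1.63×10⁻⁴
On a pressure surface, geostrophic balance gives V_g = (g/f)|∂Z/∂n|:
V_g = 9.81 × 1.63×10⁻⁴ / 8.57×10⁻⁵ = 18.7 m/s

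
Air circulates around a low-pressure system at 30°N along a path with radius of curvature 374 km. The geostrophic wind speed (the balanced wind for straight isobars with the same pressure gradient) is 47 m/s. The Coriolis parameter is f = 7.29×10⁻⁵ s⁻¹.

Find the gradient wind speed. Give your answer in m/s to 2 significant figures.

25 m/s

Around a low, centrifugal force acts outward with Coriolis, so pressure-gradient force balances both:
(1/ρ)|∂P/∂n| = fV + V²/R  →  V² + fR·V − fR·V_g = 0
With fR = 7.29×10⁻⁵ × 374×10³ m = 27.3 m/s:
V = [−fR + √((fR)² + 4 fR V_g)]/2 = [−27.3 + √(27.3² + 4×27.3×47)]/2 = 24.7 m/s
Subgeostrophic (V < V_g = 47 m/s), as expected around a low.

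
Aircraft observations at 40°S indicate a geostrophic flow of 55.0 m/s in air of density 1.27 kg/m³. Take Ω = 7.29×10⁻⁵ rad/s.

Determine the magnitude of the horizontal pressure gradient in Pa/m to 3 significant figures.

Coriolis parameter at 40°S:
f = 2Ω sin φ = 2 × 7.29×10⁻⁵ × sin 40° = 9.37×10⁻⁵ s⁻¹
Geostrophic balance rearranged: |∂P/∂n| = f ρ V_g
|∂P/∂n| = 9.37×10⁻⁵ × 1.27 × 55.0 = 6.55×10⁻³ Pa/m

6.55×10⁻³ Pa/m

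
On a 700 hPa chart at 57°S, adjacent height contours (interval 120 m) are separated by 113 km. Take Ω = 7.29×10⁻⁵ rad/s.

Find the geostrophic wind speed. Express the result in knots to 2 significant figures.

Coriolis parameter at 57°S:
f = 2Ω sin φ = 2 × 7.29×10⁻⁵ × sin 57° = 1.22×10⁻⁴ s⁻¹
Height gradient: |∂Z/∂n| = 120 m / 113000 m = 1.06×10⁻³
On a pressure surface, geostrophic balance gives V_g = (g/f)|∂Z/∂n|:
V_g = 9.81 × 1.06×10⁻³ / 1.22×10⁻⁴ = 85.2 m/s
Converting: 85.2 m/s × 1.944 = 170 knots

170 knots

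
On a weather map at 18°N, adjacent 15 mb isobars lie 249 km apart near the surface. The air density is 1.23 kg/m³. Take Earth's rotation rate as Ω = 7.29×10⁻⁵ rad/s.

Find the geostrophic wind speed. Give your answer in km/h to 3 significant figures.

Coriolis parameter at 18°N:
f = 2Ω sin φ = 2 × 7.29×10⁻⁵ × sin 18° = 4.51×10⁻⁵ s⁻¹
Pressure gradient: |∂P/∂n| = 1500 Pa / 249000 m = 6.02×10⁻³ Pa/m
Geostrophic balance (pressure-gradient force = Coriolis force):
V_g = (1/(fρ)) |∂P/∂n| = 6.02×10⁻³ / (4.51×10⁻⁵ × 1.23) = 109 m/s
Converting: 109 m/s × 3.6 = 391 km/h

391 km/h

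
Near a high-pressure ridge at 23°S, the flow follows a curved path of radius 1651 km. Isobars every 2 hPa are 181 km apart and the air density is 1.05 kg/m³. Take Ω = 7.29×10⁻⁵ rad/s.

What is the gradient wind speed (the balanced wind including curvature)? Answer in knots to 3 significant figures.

49.1 knots

Coriolis parameter at 23°S:
f = 2Ω sin φ = 2 × 7.29×10⁻⁵ × sin 23° = 5.70×10⁻⁵ s⁻¹
Pressure gradient: |∂P/∂n| = 200 Pa / 181000 m = 1.10×10⁻³ Pa/m
Geostrophic speed: V_g = |∂P/∂n|/(fρ) = 1.10×10⁻³/(5.70×10⁻⁵ × 1.05) = 18.5 m/s
Around a high, pressure-gradient force acts outward with centrifugal, so Coriolis balances both:
fV = (1/ρ)|∂P/∂n| + V²/R  →  V² − fR·V + fR·V_g = 0
With fR = 5.70×10⁻⁵ × 1651×10³ m = 94.1 m/s:
V = [fR − √((fR)² − 4 fR V_g)]/2 = [94.1 − √(94.1² − 4×94.1×18.5)]/2 = 25.3 m/s
Supergeostrophic (V > V_g = 18.5 m/s), as expected around a high.
Converting: 25.3 m/s × 1.944 = 49.1 knots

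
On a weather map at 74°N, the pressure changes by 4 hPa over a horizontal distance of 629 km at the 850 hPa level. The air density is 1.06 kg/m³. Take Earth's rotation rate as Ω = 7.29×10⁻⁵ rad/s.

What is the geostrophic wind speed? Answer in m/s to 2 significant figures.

Coriolis parameter at 74°N:
f = 2Ω sin φ = 2 × 7.29×10⁻⁵ × sin 74° = 1.40×10⁻⁴ s⁻¹
Pressure gradient: |∂P/∂n| = 400 Pa / 629000 m = 6.36×10⁻⁴ Pa/m
Geostrophic balance (pressure-gradient force = Coriolis force):
V_g = (1/(fρ)) |∂P/∂n| = 6.36×10⁻⁴ / (1.40×10⁻⁴ × 1.06) = 4.28 m/s

4.3 m/s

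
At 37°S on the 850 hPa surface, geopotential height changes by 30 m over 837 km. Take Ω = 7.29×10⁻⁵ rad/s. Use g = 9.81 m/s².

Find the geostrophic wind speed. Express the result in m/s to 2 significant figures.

Coriolis parameter at 37°S:
f = 2Ω sin φ = 2 × 7.29×10⁻⁵ × sin 37° = 8.77×10⁻⁵ s⁻¹
Height gradient: |∂Z/∂n| = 30 m / 837000 m = 3.58×10⁻⁵
On a pressure surface, geostrophic balance gives V_g = (g/f)|∂Z/∂n|:
V_g = 9.81 × 3.58×10⁻⁵ / 8.77×10⁻⁵ = 4.01 m/s

4.0 m/s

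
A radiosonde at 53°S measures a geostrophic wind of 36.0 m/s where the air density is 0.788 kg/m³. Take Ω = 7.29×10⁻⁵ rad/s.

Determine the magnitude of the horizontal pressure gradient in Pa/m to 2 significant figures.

3.3×10⁻³ Pa/m

Coriolis parameter at 53°S:
f = 2Ω sin φ = 2 × 7.29×10⁻⁵ × sin 53° = 1.16×10⁻⁴ s⁻¹
Geostrophic balance rearranged: |∂P/∂n| = f ρ V_g
|∂P/∂n| = 1.16×10⁻⁴ × 0.788 × 36.0 = 3.30×10⁻³ Pa/m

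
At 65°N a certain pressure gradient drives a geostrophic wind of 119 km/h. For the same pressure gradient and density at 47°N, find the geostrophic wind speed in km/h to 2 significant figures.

With the same pressure gradient and density, V_g ∝ 1/f ∝ 1/sin φ.
V₂ = V₁ · sin φ₁ / sin φ₂ = 119 × sin 65° / sin 47°
V₂ = 119 × 0.9063/0.7314 = 150 km/h

150 km/h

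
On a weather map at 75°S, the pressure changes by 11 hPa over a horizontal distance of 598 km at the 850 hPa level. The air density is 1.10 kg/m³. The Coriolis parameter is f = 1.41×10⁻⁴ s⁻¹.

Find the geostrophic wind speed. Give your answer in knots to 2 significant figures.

Pressure gradient: |∂P/∂n| = 1100 Pa / 598000 m = 1.84×10⁻³ Pa/m
Geostrophic balance (pressure-gradient force = Coriolis force):
V_g = (1/(fρ)) |∂P/∂n| = 1.84×10⁻³ / (1.41×10⁻⁴ × 1.10) = 11.9 m/s
Converting: 11.9 m/s × 1.944 = 23 knots

23 knots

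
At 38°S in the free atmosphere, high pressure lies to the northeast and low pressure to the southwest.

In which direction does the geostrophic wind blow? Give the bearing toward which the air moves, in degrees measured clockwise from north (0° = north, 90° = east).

135°

The pressure-gradient force points toward the southwest (bearing 225°).
Geostrophic balance: in the Southern Hemisphere the Coriolis force deflects motion to the left, so the geostrophic wind blows 90° to the left of the pressure-gradient force (low pressure on the right).
Rotating 225° by 90° counterclockwise gives 135° — the wind blows toward the southeast.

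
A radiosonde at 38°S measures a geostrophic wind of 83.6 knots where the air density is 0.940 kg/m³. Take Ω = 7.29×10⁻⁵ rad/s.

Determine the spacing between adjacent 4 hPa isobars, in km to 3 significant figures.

Coriolis parameter at 38°S:
f = 2Ω sin φ = 2 × 7.29×10⁻⁵ × sin 38° = 8.98×10⁻⁵ s⁻¹
Wind speed in SI: 83.6 knots = 43.0 m/s
Geostrophic balance rearranged: |∂P/∂n| = f ρ V_g
|∂P/∂n| = 8.98×10⁻⁵ × 0.940 × 43.0 = 3.63×10⁻³ Pa/m
Isobar spacing: Δn = ΔP/|∂P/∂n| = 400 Pa / 3.63×10⁻³ Pa/m = 110227 m ≈ 110 km

110 km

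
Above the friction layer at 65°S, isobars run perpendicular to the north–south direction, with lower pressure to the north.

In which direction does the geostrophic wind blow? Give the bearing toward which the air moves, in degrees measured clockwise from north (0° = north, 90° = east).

The pressure-gradient force points toward the north (bearing 000°).
Geostrophic balance: in the Southern Hemisphere the Coriolis force deflects motion to the left, so the geostrophic wind blows 90° to the left of the pressure-gradient force (low pressure on the right).
Rotating 000° by 90° counterclockwise gives 270° — the wind blows toward the west.

270°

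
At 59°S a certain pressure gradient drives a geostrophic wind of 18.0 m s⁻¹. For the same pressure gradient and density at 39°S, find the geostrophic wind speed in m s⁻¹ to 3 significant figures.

With the same pressure gradient and density, V_g ∝ 1/f ∝ 1/sin φ.
V₂ = V₁ · sin φ₁ / sin φ₂ = 18.0 × sin 59° / sin 39°
V₂ = 18.0 × 0.8572/0.6293 = 24.5 m s⁻¹

24.5 m s⁻¹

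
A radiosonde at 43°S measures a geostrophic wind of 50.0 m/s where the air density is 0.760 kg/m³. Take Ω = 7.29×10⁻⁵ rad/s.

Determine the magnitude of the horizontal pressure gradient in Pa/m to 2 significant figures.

Coriolis parameter at 43°S:
f = 2Ω sin φ = 2 × 7.29×10⁻⁵ × sin 43° = 9.94×10⁻⁵ s⁻¹
Geostrophic balance rearranged: |∂P/∂n| = f ρ V_g
|∂P/∂n| = 9.94×10⁻⁵ × 0.760 × 50.0 = 3.78×10⁻³ Pa/m

3.8×10⁻³ Pa/m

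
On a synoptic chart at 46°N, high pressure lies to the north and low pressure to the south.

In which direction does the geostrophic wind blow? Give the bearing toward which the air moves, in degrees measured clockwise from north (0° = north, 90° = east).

The pressure-gradient force points toward the south (bearing 180°).
Geostrophic balance: in the Northern Hemisphere the Coriolis force deflects motion to the right, so the geostrophic wind blows 90° to the right of the pressure-gradient force (low pressure on the left).
Rotating 180° by 90° clockwise gives 270° — the wind blows toward the west.

270°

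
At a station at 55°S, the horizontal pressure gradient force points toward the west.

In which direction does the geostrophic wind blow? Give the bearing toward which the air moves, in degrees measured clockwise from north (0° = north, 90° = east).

The pressure-gradient force points toward the west (bearing 270°).
Geostrophic balance: in the Southern Hemisphere the Coriolis force deflects motion to the left, so the geostrophic wind blows 90° to the left of the pressure-gradient force (low pressure on the right).
Rotating 270° by 90° counterclockwise gives 180° — the wind blows toward the south.

180°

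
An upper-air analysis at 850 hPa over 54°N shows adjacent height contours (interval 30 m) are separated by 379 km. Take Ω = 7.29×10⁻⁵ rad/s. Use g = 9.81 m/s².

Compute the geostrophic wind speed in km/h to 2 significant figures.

Coriolis parameter at 54°N:
f = 2Ω sin φ = 2 × 7.29×10⁻⁵ × sin 54° = 1.18×10⁻⁴ s⁻¹
Height gradient: |∂Z/∂n| = 30 m / 379000 m = 7.92×10⁻⁵
On a pressure surface, geostrophic balance gives V_g = (g/f)|∂Z/∂n|:
V_g = 9.81 × 7.92×10⁻⁵ / 1.18×10⁻⁴ = 6.58 m/s
Converting: 6.58 m/s × 3.6 = 24 km/h

24 km/h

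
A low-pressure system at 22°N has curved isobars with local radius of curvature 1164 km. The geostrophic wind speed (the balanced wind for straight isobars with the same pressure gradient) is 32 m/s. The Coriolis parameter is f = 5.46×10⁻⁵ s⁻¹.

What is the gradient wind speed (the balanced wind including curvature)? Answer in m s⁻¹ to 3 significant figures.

23.4 m s⁻¹

Around a low, centrifugal force acts outward with Coriolis, so pressure-gradient force balances both:
(1/ρ)|∂P/∂n| = fV + V²/R  →  V² + fR·V − fR·V_g = 0
With fR = 5.46×10⁻⁵ × 1164×10³ m = 63.6 m/s:
V = [−fR + √((fR)² + 4 fR V_g)]/2 = [−63.6 + √(63.6² + 4×63.6×32)]/2 = 23.4 m/s
Subgeostrophic (V < V_g = 32 m/s), as expected around a low.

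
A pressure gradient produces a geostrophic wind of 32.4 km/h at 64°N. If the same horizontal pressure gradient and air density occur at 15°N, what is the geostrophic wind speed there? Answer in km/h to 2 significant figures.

110 km/h

With the same pressure gradient and density, V_g ∝ 1/f ∝ 1/sin φ.
V₂ = V₁ · sin φ₁ / sin φ₂ = 32.4 × sin 64° / sin 15°
V₂ = 32.4 × 0.8988/0.2588 = 110 km/h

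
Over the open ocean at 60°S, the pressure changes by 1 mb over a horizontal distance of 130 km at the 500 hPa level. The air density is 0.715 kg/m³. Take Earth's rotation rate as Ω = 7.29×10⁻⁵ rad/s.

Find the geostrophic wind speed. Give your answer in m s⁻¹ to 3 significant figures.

Coriolis parameter at 60°S:
f = 2Ω sin φ = 2 × 7.29×10⁻⁵ × sin 60° = 1.26×10⁻⁴ s⁻¹
Pressure gradient: |∂P/∂n| = 100 Pa / 130000 m = 7.69×10⁻⁴ Pa/m
Geostrophic balance (pressure-gradient force = Coriolis force):
V_g = (1/(fρ)) |∂P/∂n| = 7.69×10⁻⁴ / (1.26×10⁻⁴ × 0.715) = 8.52 m/s

8.52 m s⁻¹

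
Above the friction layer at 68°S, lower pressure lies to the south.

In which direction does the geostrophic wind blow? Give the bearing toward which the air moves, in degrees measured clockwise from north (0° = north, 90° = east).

The pressure-gradient force points toward the south (bearing 180°).
Geostrophic balance: in the Southern Hemisphere the Coriolis force deflects motion to the left, so the geostrophic wind blows 90° to the left of the pressure-gradient force (low pressure on the right).
Rotating 180° by 90° counterclockwise gives 090° — the wind blows toward the east.

090°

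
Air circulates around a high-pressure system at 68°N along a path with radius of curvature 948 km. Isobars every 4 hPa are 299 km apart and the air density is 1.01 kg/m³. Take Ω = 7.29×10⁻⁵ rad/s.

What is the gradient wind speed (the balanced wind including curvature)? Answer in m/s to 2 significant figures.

11 m/s

Coriolis parameter at 68°N:
f = 2Ω sin φ = 2 × 7.29×10⁻⁵ × sin 68° = 1.35×10⁻⁴ s⁻¹
Pressure gradient: |∂P/∂n| = 400 Pa / 299000 m = 1.34×10⁻³ Pa/m
Geostrophic speed: V_g = |∂P/∂n|/(fρ) = 1.34×10⁻³/(1.35×10⁻⁴ × 1.01) = 9.80 m/s
Around a high, pressure-gradient force acts outward with centrifugal, so Coriolis balances both:
fV = (1/ρ)|∂P/∂n| + V²/R  →  V² − fR·V + fR·V_g = 0
With fR = 1.35×10⁻⁴ × 948×10³ m = 128 m/s:
V = [fR − √((fR)² − 4 fR V_g)]/2 = [128 − √(128² − 4×128×9.8)]/2 = 10.7 m/s
Supergeostrophic (V > V_g = 9.8 m/s), as expected around a high.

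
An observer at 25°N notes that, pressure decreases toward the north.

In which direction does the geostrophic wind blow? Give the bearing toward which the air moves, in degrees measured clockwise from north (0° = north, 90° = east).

The pressure-gradient force points toward the north (bearing 000°).
Geostrophic balance: in the Northern Hemisphere the Coriolis force deflects motion to the right, so the geostrophic wind blows 90° to the right of the pressure-gradient force (low pressure on the left).
Rotating 000° by 90° clockwise gives 090° — the wind blows toward the east.

090°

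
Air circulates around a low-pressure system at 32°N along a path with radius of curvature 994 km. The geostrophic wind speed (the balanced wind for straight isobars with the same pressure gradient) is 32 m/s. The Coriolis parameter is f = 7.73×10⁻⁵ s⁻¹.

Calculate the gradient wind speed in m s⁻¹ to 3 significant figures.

24.3 m s⁻¹

Around a low, centrifugal force acts outward with Coriolis, so pressure-gradient force balances both:
(1/ρ)|∂P/∂n| = fV + V²/R  →  V² + fR·V − fR·V_g = 0
With fR = 7.73×10⁻⁵ × 994×10³ m = 76.8 m/s:
V = [−fR + √((fR)² + 4 fR V_g)]/2 = [−76.8 + √(76.8² + 4×76.8×32)]/2 = 24.3 m/s
Subgeostrophic (V < V_g = 32 m/s), as expected around a low.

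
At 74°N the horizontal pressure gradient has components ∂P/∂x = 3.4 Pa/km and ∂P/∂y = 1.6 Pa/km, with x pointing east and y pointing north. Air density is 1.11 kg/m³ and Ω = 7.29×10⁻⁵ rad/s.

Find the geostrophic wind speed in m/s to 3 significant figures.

Coriolis parameter at 74°N:
f = 2Ω sin φ = 2 × 7.29×10⁻⁵ × sin 74° = 1.40×10⁻⁴ s⁻¹
Component geostrophic relations (x east, y north):
u_g = −(1/(fρ)) ∂P/∂y,  v_g = (1/(fρ)) ∂P/∂x
u_g = −(1.6×10⁻³)/(1.40×10⁻⁴ × 1.11) = −10.3 m/s;  v_g = (3.4×10⁻³)/(1.40×10⁻⁴ × 1.11) = 21.9 m/s
|V_g| = √(u_g² + v_g²) = 24.2 m/s

24.2 m/s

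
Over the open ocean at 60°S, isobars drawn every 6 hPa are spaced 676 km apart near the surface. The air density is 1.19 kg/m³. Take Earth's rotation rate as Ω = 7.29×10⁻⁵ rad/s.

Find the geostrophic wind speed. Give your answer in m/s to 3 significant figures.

5.91 m/s

Coriolis parameter at 60°S:
f = 2Ω sin φ = 2 × 7.29×10⁻⁵ × sin 60° = 1.26×10⁻⁴ s⁻¹
Pressure gradient: |∂P/∂n| = 600 Pa / 676000 m = 8.88×10⁻⁴ Pa/m
Geostrophic balance (pressure-gradient force = Coriolis force):
V_g = (1/(fρ)) |∂P/∂n| = 8.88×10⁻⁴ / (1.26×10⁻⁴ × 1.19) = 5.91 m/s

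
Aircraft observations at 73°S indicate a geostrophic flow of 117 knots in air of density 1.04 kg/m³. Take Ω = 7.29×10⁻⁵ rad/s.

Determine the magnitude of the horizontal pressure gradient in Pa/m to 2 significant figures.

Coriolis parameter at 73°S:
f = 2Ω sin φ = 2 × 7.29×10⁻⁵ × sin 73° = 1.39×10⁻⁴ s⁻¹
Wind speed in SI: 117 knots = 60.2 m/s
Geostrophic balance rearranged: |∂P/∂n| = f ρ V_g
|∂P/∂n| = 1.39×10⁻⁴ × 1.04 × 60.2 = 8.73×10⁻³ Pa/m

8.7×10⁻³ Pa/m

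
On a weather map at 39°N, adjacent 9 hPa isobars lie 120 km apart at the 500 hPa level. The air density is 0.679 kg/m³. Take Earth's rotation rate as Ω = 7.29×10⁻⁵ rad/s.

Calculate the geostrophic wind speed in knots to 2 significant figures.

Coriolis parameter at 39°N:
f = 2Ω sin φ = 2 × 7.29×10⁻⁵ × sin 39° = 9.18×10⁻⁵ s⁻¹
Pressure gradient: |∂P/∂n| = 900 Pa / 120000 m = 7.50×10⁻³ Pa/m
Geostrophic balance (pressure-gradient force = Coriolis force):
V_g = (1/(fρ)) |∂P/∂n| = 7.50×10⁻³ / (9.18×10⁻⁵ × 0.679) = 120 m/s
Converting: 120 m/s × 1.944 = 230 knots

230 knots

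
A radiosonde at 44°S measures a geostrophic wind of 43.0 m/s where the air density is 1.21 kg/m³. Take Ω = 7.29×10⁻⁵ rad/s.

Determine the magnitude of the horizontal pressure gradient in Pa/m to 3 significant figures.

5.27×10⁻³ Pa/m

Coriolis parameter at 44°S:
f = 2Ω sin φ = 2 × 7.29×10⁻⁵ × sin 44° = 1.01×10⁻⁴ s⁻¹
Geostrophic balance rearranged: |∂P/∂n| = f ρ V_g
|∂P/∂n| = 1.01×10⁻⁴ × 1.21 × 43.0 = 5.27×10⁻³ Pa/m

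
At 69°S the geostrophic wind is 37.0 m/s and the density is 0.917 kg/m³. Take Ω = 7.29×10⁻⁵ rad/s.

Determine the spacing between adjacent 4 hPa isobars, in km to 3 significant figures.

86.6 km

Coriolis parameter at 69°S:
f = 2Ω sin φ = 2 × 7.29×10⁻⁵ × sin 69° = 1.36×10⁻⁴ s⁻¹
Geostrophic balance rearranged: |∂P/∂n| = f ρ V_g
|∂P/∂n| = 1.36×10⁻⁴ × 0.917 × 37.0 = 4.62×10⁻³ Pa/m
Isobar spacing: Δn = ΔP/|∂P/∂n| = 400 Pa / 4.62×10⁻³ Pa/m = 86612 m ≈ 86.6 km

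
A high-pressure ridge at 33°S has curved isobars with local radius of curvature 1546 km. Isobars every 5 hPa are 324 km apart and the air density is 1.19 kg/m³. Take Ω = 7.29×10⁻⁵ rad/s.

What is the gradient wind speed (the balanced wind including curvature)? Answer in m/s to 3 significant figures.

Coriolis parameter at 33°S:
f = 2Ω sin φ = 2 × 7.29×10⁻⁵ × sin 33° = 7.94×10⁻⁵ s⁻¹
Pressure gradient: |∂P/∂n| = 500 Pa / 324000 m = 1.54×10⁻³ Pa/m
Geostrophic speed: V_g = |∂P/∂n|/(fρ) = 1.54×10⁻³/(7.94×10⁻⁵ × 1.19) = 16.3 m/s
Around a high, pressure-gradient force acts outward with centrifugal, so Coriolis balances both:
fV = (1/ρ)|∂P/∂n| + V²/R  →  V² − fR·V + fR·V_g = 0
With fR = 7.94×10⁻⁵ × 1546×10³ m = 123 m/s:
V = [fR − √((fR)² − 4 fR V_g)]/2 = [123 − √(123² − 4×123×16.3)]/2 = 19.4 m/s
Supergeostrophic (V > V_g = 16.3 m/s), as expected around a high.

19.4 m/s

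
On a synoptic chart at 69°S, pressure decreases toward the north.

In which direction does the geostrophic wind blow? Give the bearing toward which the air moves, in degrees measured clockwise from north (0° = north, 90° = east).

The pressure-gradient force points toward the north (bearing 000°).
Geostrophic balance: in the Southern Hemisphere the Coriolis force deflects motion to the left, so the geostrophic wind blows 90° to the left of the pressure-gradient force (low pressure on the right).
Rotating 000° by 90° counterclockwise gives 270° — the wind blows toward the west.

270°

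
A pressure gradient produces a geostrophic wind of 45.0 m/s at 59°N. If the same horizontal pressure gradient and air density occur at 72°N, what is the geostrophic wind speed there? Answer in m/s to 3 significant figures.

40.6 m/s

With the same pressure gradient and density, V_g ∝ 1/f ∝ 1/sin φ.
V₂ = V₁ · sin φ₁ / sin φ₂ = 45.0 × sin 59° / sin 72°
V₂ = 45.0 × 0.8572/0.9511 = 40.6 m/s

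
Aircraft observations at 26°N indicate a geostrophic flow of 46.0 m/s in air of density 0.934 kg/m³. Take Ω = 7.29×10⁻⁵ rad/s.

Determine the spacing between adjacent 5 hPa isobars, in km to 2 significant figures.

180 km

Coriolis parameter at 26°N:
f = 2Ω sin φ = 2 × 7.29×10⁻⁵ × sin 26° = 6.39×10⁻⁵ s⁻¹
Geostrophic balance rearranged: |∂P/∂n| = f ρ V_g
|∂P/∂n| = 6.39×10⁻⁵ × 0.934 × 46.0 = 2.75×10⁻³ Pa/m
Isobar spacing: Δn = ΔP/|∂P/∂n| = 500 Pa / 2.75×10⁻³ Pa/m = 182081 m ≈ 180 km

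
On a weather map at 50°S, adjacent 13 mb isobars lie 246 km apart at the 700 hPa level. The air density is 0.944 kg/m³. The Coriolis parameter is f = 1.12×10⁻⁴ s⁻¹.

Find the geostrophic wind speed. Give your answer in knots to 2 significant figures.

Pressure gradient: |∂P/∂n| = 1300 Pa / 246000 m = 5.28×10⁻³ Pa/m
Geostrophic balance (pressure-gradient force = Coriolis force):
V_g = (1/(fρ)) |∂P/∂n| = 5.28×10⁻³ / (1.12×10⁻⁴ × 0.944) = 50.0 m/s
Converting: 50.0 m/s × 1.944 = 97 knots

97 knots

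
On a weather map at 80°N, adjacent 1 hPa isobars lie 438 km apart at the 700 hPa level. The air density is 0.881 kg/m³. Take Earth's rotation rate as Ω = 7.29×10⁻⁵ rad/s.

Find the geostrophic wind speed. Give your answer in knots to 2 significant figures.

Coriolis parameter at 80°N:
f = 2Ω sin φ = 2 × 7.29×10⁻⁵ × sin 80° = 1.44×10⁻⁴ s⁻¹
Pressure gradient: |∂P/∂n| = 100 Pa / 438000 m = 2.28×10⁻⁴ Pa/m
Geostrophic balance (pressure-gradient force = Coriolis force):
V_g = (1/(fρ)) |∂P/∂n| = 2.28×10⁻⁴ / (1.44×10⁻⁴ × 0.881) = 1.80 m/s
Converting: 1.80 m/s × 1.944 = 3.5 knots

3.5 knots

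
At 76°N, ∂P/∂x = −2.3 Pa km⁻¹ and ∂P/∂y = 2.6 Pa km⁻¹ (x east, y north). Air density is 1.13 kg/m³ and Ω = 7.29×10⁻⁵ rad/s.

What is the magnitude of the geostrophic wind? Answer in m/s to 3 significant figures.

21.7 m/s

Coriolis parameter at 76°N:
f = 2Ω sin φ = 2 × 7.29×10⁻⁵ × sin 76° = 1.41×10⁻⁴ s⁻¹
Component geostrophic relations (x east, y north):
u_g = −(1/(fρ)) ∂P/∂y,  v_g = (1/(fρ)) ∂P/∂x
u_g = −(2.6×10⁻³)/(1.41×10⁻⁴ × 1.13) = −16.3 m/s;  v_g = (−2.3×10⁻³)/(1.41×10⁻⁴ × 1.13) = −14.4 m/s
|V_g| = √(u_g² + v_g²) = 21.7 m/s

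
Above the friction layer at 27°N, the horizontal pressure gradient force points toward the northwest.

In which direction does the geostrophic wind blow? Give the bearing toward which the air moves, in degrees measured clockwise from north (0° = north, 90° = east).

The pressure-gradient force points toward the northwest (bearing 315°).
Geostrophic balance: in the Northern Hemisphere the Coriolis force deflects motion to the right, so the geostrophic wind blows 90° to the right of the pressure-gradient force (low pressure on the left).
Rotating 315° by 90° clockwise gives 045° — the wind blows toward the northeast.

045°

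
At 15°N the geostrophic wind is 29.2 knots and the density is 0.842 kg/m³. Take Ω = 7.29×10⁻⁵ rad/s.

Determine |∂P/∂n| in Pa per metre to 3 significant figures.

Coriolis parameter at 15°N:
f = 2Ω sin φ = 2 × 7.29×10⁻⁵ × sin 15° = 3.77×10⁻⁵ s⁻¹
Wind speed in SI: 29.2 knots = 15.0 m/s
Geostrophic balance rearranged: |∂P/∂n| = f ρ V_g
|∂P/∂n| = 3.77×10⁻⁵ × 0.842 × 15.0 = 4.77×10⁻⁴ Pa/m

4.77×10⁻⁴ Pa/m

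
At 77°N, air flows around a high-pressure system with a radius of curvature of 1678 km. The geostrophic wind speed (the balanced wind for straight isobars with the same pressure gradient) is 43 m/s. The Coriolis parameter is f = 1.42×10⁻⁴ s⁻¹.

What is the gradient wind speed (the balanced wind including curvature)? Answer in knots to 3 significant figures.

109 knots

Around a high, pressure-gradient force acts outward with centrifugal, so Coriolis balances both:
fV = (1/ρ)|∂P/∂n| + V²/R  →  V² − fR·V + fR·V_g = 0
With fR = 1.42×10⁻⁴ × 1678×10³ m = 238 m/s:
V = [fR − √((fR)² − 4 fR V_g)]/2 = [238 − √(238² − 4×238×43)]/2 = 56.3 m/s
Supergeostrophic (V > V_g = 43 m/s), as expected around a high.
Converting: 56.3 m/s × 1.944 = 109 knots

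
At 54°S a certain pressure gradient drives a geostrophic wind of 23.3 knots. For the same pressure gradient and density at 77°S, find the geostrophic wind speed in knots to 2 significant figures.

19 knots

With the same pressure gradient and density, V_g ∝ 1/f ∝ 1/sin φ.
V₂ = V₁ · sin φ₁ / sin φ₂ = 23.3 × sin 54° / sin 77°
V₂ = 23.3 × 0.8090/0.9744 = 19 knots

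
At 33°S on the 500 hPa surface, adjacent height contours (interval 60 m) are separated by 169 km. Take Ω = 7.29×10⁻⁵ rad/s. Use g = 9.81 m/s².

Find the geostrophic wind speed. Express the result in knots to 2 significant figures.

Coriolis parameter at 33°S:
f = 2Ω sin φ = 2 × 7.29×10⁻⁵ × sin 33° = 7.94×10⁻⁵ s⁻¹
Height gradient: |∂Z/∂n| = 60 m / 169000 m = 3.55×10⁻⁴
On a pressure surface, geostrophic balance gives V_g = (g/f)|∂Z/∂n|:
V_g = 9.81 × 3.55×10⁻⁴ / 7.94×10⁻⁵ = 43.9 m/s
Converting: 43.9 m/s × 1.944 = 85 knots

85 knots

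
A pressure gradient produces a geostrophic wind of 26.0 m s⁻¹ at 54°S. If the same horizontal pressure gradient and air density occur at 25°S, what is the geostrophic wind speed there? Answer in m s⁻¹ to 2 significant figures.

With the same pressure gradient and density, V_g ∝ 1/f ∝ 1/sin φ.
V₂ = V₁ · sin φ₁ / sin φ₂ = 26.0 × sin 54° / sin 25°
V₂ = 26.0 × 0.8090/0.4226 = 50 m s⁻¹

50 m s⁻¹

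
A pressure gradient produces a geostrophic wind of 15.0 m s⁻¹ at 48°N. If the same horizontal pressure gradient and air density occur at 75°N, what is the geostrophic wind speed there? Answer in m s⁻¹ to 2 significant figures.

With the same pressure gradient and density, V_g ∝ 1/f ∝ 1/sin φ.
V₂ = V₁ · sin φ₁ / sin φ₂ = 15.0 × sin 48° / sin 75°
V₂ = 15.0 × 0.7431/0.9659 = 12 m s⁻¹

12 m s⁻¹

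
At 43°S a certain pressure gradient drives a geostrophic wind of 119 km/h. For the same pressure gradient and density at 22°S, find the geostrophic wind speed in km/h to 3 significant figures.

217 km/h

With the same pressure gradient and density, V_g ∝ 1/f ∝ 1/sin φ.
V₂ = V₁ · sin φ₁ / sin φ₂ = 119 × sin 43° / sin 22°
V₂ = 119 × 0.6820/0.3746 = 217 km/h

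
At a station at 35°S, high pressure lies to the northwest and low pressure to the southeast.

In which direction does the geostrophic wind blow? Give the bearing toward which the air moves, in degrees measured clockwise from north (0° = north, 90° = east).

045°

The pressure-gradient force points toward the southeast (bearing 135°).
Geostrophic balance: in the Southern Hemisphere the Coriolis force deflects motion to the left, so the geostrophic wind blows 90° to the left of the pressure-gradient force (low pressure on the right).
Rotating 135° by 90° counterclockwise gives 045° — the wind blows toward the northeast.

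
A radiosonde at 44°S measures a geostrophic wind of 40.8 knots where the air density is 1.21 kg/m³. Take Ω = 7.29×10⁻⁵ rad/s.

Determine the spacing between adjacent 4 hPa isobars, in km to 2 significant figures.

Coriolis parameter at 44°S:
f = 2Ω sin φ = 2 × 7.29×10⁻⁵ × sin 44° = 1.01×10⁻⁴ s⁻¹
Wind speed in SI: 40.8 knots = 21.0 m/s
Geostrophic balance rearranged: |∂P/∂n| = f ρ V_g
|∂P/∂n| = 1.01×10⁻⁴ × 1.21 × 21.0 = 2.57×10⁻³ Pa/m
Isobar spacing: Δn = ΔP/|∂P/∂n| = 400 Pa / 2.57×10⁻³ Pa/m = 155506 m ≈ 160 km

160 km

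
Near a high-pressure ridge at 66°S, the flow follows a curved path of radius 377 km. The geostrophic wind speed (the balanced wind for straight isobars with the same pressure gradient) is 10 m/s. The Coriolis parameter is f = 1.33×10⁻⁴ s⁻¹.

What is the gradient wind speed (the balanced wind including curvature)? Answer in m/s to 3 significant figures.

Around a high, pressure-gradient force acts outward with centrifugal, so Coriolis balances both:
fV = (1/ρ)|∂P/∂n| + V²/R  →  V² − fR·V + fR·V_g = 0
With fR = 1.33×10⁻⁴ × 377×10³ m = 50.1 m/s:
V = [fR − √((fR)² − 4 fR V_g)]/2 = [50.1 − √(50.1² − 4×50.1×10)]/2 = 13.8 m/s
Supergeostrophic (V > V_g = 10 m/s), as expected around a high.

13.8 m/s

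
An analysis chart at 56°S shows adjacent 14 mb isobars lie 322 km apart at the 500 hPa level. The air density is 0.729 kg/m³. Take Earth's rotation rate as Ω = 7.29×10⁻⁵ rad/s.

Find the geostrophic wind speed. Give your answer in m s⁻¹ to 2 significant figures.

Coriolis parameter at 56°S:
f = 2Ω sin φ = 2 × 7.29×10⁻⁵ × sin 56° = 1.21×10⁻⁴ s⁻¹
Pressure gradient: |∂P/∂n| = 1400 Pa / 322000 m = 4.35×10⁻³ Pa/m
Geostrophic balance (pressure-gradient force = Coriolis force):
V_g = (1/(fρ)) |∂P/∂n| = 4.35×10⁻³ / (1.21×10⁻⁴ × 0.729) = 49.3 m/s

49 m s⁻¹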